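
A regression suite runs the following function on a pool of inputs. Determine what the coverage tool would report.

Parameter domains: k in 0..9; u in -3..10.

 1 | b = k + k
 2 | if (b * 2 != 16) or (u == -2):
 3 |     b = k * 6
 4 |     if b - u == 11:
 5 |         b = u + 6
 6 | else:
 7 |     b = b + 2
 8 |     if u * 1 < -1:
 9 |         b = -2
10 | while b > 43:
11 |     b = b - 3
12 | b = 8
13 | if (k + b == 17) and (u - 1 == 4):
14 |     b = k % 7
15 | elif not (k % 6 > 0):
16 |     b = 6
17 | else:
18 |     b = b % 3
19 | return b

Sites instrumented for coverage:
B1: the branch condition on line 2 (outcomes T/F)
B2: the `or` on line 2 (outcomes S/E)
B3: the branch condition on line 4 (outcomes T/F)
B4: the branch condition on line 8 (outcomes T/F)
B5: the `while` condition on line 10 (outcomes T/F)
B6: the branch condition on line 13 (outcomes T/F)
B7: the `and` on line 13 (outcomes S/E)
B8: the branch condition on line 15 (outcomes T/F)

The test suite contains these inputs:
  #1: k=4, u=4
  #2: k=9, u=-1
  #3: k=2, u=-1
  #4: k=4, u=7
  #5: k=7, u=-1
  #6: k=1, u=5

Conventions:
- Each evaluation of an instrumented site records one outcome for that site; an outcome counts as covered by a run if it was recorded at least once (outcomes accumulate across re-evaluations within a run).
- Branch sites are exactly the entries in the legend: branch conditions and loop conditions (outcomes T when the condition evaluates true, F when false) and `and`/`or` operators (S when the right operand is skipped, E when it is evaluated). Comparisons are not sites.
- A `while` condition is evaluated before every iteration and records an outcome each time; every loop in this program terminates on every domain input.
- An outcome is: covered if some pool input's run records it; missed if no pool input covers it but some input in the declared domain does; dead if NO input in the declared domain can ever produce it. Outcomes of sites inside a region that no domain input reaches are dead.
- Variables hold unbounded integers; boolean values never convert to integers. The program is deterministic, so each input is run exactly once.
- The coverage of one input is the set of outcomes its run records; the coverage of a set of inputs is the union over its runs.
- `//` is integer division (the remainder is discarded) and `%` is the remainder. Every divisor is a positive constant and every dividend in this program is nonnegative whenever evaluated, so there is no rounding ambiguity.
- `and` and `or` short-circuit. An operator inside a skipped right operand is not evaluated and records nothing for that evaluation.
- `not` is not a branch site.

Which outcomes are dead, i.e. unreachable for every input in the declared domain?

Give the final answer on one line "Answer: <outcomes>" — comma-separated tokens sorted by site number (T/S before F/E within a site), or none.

checking every outcome against all 140 domain inputs:
  reachable outcomes have witnesses, e.g. B1=T (e.g. k=0, u=-3), B1=F (e.g. k=4, u=-3), B2=S (e.g. k=0, u=-3), B2=E (e.g. k=4, u=-3)

Answer: none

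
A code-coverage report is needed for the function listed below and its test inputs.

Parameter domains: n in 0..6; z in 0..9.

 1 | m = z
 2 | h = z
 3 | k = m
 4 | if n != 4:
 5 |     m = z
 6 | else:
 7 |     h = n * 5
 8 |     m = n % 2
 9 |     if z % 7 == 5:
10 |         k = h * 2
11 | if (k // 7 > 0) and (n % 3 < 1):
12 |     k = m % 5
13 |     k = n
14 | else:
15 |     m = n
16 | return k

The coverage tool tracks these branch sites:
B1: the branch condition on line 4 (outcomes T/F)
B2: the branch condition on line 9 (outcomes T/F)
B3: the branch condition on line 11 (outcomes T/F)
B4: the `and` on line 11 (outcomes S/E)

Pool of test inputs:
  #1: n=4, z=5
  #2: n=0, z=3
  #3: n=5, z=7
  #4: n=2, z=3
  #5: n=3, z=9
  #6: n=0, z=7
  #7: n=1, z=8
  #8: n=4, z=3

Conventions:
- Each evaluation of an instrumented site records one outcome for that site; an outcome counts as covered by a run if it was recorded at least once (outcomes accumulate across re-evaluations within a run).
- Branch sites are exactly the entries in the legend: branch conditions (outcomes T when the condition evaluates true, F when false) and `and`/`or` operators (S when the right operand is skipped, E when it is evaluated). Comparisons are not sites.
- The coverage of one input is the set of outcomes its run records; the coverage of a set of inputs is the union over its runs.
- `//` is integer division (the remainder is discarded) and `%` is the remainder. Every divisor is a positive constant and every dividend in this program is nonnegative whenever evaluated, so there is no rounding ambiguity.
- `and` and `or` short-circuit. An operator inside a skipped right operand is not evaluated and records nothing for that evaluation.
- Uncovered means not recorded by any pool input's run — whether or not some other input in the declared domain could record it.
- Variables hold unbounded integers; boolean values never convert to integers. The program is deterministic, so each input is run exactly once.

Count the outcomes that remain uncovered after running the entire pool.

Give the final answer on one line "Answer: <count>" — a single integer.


test 1 (n=4, z=5) fires B1->F, B2->T, B4->E, B3->F; hits B1=F, B2=T, B3=F, B4=E
test 2 (n=0, z=3) fires B1->T, B4->S, B3->F; hits B1=T, B3=F, B4=S
test 3 (n=5, z=7) fires B1->T, B4->E, B3->F; hits B1=T, B3=F, B4=E
test 4 (n=2, z=3) fires B1->T, B4->S, B3->F; hits B1=T, B3=F, B4=S
test 5 (n=3, z=9) fires B1->T, B4->E, B3->T; hits B1=T, B3=T, B4=E
test 6 (n=0, z=7) fires B1->T, B4->E, B3->T; hits B1=T, B3=T, B4=E
test 7 (n=1, z=8) fires B1->T, B4->E, B3->F; hits B1=T, B3=F, B4=E
test 8 (n=4, z=3) fires B1->F, B2->F, B4->S, B3->F; hits B1=F, B2=F, B3=F, B4=S
union over the pool: B1=T, B1=F, B2=T, B2=F, B3=T, B3=F, B4=S, B4=E
uncovered (0 of 8): none
Answer: 0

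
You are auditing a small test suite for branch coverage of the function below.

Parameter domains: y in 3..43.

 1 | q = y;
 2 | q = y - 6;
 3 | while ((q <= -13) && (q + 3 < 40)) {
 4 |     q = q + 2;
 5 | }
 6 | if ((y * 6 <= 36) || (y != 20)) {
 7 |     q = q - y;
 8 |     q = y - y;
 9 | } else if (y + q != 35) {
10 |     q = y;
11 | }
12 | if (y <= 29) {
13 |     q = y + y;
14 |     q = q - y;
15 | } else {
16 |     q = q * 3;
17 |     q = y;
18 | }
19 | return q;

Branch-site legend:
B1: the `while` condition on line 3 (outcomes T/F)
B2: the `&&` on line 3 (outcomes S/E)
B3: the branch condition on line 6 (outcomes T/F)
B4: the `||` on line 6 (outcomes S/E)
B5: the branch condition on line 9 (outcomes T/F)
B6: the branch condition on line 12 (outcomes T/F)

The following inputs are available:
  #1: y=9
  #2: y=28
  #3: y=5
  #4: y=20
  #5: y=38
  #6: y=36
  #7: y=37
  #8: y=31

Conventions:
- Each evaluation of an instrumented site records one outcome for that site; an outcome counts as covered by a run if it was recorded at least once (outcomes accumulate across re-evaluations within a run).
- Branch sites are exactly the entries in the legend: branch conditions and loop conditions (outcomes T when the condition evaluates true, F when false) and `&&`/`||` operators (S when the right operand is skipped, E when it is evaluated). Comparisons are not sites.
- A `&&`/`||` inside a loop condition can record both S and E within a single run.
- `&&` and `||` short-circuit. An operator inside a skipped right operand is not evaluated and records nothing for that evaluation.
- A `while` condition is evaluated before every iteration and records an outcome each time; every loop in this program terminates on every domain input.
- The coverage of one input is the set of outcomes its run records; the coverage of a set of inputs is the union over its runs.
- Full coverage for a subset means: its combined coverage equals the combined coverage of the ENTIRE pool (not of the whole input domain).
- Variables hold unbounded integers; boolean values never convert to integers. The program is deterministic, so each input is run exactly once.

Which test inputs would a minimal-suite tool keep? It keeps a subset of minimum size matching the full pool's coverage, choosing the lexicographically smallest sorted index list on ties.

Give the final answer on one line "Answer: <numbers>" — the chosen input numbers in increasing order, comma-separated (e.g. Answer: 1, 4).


#1 (y=9) -> B2->S, B1->F, B4->E, B3->T, B6->T; covered: B1=F, B2=S, B3=T, B4=E, B6=T
#2 (y=28) -> B2->S, B1->F, B4->E, B3->T, B6->T; covered: B1=F, B2=S, B3=T, B4=E, B6=T
#3 (y=5) -> B2->S, B1->F, B4->S, B3->T, B6->T; covered: B1=F, B2=S, B3=T, B4=S, B6=T
#4 (y=20) -> B2->S, B1->F, B4->E, B3->F, B5->T, B6->T; covered: B1=F, B2=S, B3=F, B4=E, B5=T, B6=T
#5 (y=38) -> B2->S, B1->F, B4->E, B3->T, B6->F; covered: B1=F, B2=S, B3=T, B4=E, B6=F
#6 (y=36) -> B2->S, B1->F, B4->E, B3->T, B6->F; covered: B1=F, B2=S, B3=T, B4=E, B6=F
#7 (y=37) -> B2->S, B1->F, B4->E, B3->T, B6->F; covered: B1=F, B2=S, B3=T, B4=E, B6=F
#8 (y=31) -> B2->S, B1->F, B4->E, B3->T, B6->F; covered: B1=F, B2=S, B3=T, B4=E, B6=F
pool-wide coverage (9 outcomes): B1=F, B2=S, B3=T, B3=F, B4=S, B4=E, B5=T, B6=T, B6=F
checked all size-1 subsets: none covers 9 outcomes (max 6/9)
checked all size-2 subsets: none covers 9 outcomes (max 8/9)
inputs {3, 4, 5} (size 3) cover everything; no size-3 subset with a lexicographically smaller index list covers all 9
Answer: 3, 4, 5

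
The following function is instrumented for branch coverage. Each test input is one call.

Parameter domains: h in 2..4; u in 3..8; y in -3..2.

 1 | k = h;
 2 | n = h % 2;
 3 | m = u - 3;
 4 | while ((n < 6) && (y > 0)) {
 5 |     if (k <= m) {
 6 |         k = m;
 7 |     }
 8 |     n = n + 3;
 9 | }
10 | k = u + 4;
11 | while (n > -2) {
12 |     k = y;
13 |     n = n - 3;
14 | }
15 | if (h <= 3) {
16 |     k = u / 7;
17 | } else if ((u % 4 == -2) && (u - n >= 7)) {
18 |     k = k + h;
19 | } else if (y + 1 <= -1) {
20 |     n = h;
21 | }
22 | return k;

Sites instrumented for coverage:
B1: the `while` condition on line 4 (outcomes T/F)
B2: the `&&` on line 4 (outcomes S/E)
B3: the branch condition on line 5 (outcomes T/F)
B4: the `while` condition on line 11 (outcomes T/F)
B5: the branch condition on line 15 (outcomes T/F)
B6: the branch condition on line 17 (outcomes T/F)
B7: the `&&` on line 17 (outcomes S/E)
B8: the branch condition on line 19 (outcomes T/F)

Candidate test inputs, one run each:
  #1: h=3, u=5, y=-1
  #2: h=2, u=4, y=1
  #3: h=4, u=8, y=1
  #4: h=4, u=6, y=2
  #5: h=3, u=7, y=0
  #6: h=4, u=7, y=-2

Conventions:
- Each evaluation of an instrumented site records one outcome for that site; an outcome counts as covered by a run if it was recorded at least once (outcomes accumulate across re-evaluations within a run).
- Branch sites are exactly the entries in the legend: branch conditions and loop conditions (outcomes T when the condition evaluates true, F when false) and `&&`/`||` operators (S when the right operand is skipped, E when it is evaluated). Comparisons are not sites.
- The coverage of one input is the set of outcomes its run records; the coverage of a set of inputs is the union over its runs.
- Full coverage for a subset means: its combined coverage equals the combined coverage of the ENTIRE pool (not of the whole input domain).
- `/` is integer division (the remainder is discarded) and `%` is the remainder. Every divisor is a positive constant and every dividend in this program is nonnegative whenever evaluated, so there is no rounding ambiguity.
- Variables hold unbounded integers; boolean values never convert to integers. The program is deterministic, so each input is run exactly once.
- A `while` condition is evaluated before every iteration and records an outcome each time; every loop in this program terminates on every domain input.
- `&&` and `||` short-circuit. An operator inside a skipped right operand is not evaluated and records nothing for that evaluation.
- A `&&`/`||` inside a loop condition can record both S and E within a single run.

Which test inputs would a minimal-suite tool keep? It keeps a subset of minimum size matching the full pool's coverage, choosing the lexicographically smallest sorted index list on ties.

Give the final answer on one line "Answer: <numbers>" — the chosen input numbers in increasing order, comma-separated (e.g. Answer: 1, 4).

input #1 (h=3, u=5, y=-1): covers B1=F, B2=E, B4=T, B4=F, B5=T
input #2 (h=2, u=4, y=1): covers B1=T, B1=F, B2=S, B2=E, B3=F, B4=T, B4=F, B5=T
input #3 (h=4, u=8, y=1): covers B1=T, B1=F, B2=S, B2=E, B3=T, B4=T, B4=F, B5=F, B6=F, B7=S, B8=F
input #4 (h=4, u=6, y=2): covers B1=T, B1=F, B2=S, B2=E, B3=F, B4=T, B4=F, B5=F, B6=F, B7=S, B8=F
input #5 (h=3, u=7, y=0): covers B1=F, B2=E, B4=T, B4=F, B5=T
input #6 (h=4, u=7, y=-2): covers B1=F, B2=E, B4=T, B4=F, B5=F, B6=F, B7=S, B8=T
pool-wide coverage (14 outcomes): B1=T, B1=F, B2=S, B2=E, B3=T, B3=F, B4=T, B4=F, B5=T, B5=F, B6=F, B7=S, B8=T, B8=F
checked all size-1 subsets: none covers 14 outcomes (max 11/14)
checked all size-2 subsets: none covers 14 outcomes (max 13/14)
the canonical winner is {2, 3, 6}: size 3, full 14-outcome coverage, earliest index list among size-3 covers

Answer: 2, 3, 6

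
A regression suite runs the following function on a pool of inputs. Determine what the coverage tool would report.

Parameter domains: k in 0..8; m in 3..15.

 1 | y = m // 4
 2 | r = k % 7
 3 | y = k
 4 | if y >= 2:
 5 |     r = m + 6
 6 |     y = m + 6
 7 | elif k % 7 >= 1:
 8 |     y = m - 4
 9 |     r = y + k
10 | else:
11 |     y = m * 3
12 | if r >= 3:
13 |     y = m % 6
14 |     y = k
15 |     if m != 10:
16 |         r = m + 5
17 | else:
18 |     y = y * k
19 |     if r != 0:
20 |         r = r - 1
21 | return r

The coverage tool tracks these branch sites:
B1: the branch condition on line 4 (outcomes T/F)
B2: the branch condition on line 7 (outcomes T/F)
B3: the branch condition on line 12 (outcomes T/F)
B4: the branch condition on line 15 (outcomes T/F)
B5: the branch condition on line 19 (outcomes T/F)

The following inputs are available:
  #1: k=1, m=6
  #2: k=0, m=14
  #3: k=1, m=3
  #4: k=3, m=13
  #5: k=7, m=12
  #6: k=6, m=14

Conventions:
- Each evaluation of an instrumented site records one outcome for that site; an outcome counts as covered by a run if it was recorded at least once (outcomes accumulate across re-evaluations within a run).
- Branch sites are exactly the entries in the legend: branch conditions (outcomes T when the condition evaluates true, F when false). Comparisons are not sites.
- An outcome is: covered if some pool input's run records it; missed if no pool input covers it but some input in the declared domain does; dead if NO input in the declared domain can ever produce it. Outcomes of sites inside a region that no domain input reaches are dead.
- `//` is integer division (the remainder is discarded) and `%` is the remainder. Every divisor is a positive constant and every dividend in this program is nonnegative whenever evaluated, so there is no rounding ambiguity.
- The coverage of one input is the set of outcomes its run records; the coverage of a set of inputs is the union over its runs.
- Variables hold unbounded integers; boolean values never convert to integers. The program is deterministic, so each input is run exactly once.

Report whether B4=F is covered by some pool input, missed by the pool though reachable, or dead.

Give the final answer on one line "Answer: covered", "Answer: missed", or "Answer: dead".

no pool input records B4=F
but domain input (k=1, m=10) does record it -> reachable, so missed

Answer: missed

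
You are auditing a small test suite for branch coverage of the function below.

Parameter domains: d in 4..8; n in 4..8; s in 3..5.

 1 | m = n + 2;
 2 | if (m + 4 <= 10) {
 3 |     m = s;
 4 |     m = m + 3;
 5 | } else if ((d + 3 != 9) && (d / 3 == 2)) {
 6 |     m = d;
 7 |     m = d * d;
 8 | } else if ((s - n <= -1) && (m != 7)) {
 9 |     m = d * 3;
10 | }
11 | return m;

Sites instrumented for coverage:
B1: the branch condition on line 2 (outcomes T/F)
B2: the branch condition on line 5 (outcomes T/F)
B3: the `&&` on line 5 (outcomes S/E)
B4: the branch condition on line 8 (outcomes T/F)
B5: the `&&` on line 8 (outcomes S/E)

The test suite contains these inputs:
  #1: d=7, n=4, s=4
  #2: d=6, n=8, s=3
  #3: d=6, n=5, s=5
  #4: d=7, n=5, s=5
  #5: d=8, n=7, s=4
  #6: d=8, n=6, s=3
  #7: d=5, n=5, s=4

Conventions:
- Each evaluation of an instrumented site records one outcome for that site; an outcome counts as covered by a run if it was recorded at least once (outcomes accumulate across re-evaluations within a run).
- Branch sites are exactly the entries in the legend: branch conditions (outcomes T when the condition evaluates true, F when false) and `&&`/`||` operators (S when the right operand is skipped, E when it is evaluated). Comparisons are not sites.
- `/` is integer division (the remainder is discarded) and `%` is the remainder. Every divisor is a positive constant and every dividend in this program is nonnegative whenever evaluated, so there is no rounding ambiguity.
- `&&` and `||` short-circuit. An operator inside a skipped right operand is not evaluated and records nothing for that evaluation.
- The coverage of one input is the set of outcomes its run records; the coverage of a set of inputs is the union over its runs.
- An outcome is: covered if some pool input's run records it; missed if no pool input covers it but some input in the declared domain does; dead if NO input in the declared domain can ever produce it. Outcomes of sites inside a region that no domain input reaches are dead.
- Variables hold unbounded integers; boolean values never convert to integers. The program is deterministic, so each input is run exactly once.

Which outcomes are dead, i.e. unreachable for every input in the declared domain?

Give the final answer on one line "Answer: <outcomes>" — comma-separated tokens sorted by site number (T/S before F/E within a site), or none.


sweeping the full domain (75 inputs) for each outcome:
  reachable outcomes have witnesses, e.g. B1=T (e.g. d=4, n=4, s=3), B1=F (e.g. d=4, n=5, s=3), B2=T (e.g. d=7, n=5, s=3), B2=F (e.g. d=4, n=5, s=3)
Answer: none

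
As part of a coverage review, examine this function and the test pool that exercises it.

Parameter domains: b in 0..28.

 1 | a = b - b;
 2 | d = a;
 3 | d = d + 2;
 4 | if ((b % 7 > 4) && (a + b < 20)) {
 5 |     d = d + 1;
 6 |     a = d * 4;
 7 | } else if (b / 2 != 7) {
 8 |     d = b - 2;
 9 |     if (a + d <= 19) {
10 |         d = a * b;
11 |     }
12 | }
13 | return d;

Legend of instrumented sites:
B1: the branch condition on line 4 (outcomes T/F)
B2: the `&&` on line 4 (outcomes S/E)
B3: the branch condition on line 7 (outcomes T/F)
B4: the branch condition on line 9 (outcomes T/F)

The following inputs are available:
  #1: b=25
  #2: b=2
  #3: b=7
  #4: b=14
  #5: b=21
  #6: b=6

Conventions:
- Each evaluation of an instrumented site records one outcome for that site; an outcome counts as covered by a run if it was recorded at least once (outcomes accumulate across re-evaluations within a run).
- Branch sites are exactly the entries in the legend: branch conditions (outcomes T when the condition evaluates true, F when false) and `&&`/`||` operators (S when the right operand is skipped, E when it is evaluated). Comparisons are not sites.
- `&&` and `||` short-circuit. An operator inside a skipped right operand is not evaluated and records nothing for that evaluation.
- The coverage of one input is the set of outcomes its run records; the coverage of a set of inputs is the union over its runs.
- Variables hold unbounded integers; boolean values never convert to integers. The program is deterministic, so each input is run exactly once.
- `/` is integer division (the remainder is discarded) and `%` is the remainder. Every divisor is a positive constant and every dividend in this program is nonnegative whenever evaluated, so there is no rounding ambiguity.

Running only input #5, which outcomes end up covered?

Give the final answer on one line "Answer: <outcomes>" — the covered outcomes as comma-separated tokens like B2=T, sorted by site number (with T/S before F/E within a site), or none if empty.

Running input #5 (b=21), event by event:
  B2->S, B1->F, B3->T, B4->T
as a set, this run covers: B1=F, B2=S, B3=T, B4=T

Answer: B1=F, B2=S, B3=T, B4=T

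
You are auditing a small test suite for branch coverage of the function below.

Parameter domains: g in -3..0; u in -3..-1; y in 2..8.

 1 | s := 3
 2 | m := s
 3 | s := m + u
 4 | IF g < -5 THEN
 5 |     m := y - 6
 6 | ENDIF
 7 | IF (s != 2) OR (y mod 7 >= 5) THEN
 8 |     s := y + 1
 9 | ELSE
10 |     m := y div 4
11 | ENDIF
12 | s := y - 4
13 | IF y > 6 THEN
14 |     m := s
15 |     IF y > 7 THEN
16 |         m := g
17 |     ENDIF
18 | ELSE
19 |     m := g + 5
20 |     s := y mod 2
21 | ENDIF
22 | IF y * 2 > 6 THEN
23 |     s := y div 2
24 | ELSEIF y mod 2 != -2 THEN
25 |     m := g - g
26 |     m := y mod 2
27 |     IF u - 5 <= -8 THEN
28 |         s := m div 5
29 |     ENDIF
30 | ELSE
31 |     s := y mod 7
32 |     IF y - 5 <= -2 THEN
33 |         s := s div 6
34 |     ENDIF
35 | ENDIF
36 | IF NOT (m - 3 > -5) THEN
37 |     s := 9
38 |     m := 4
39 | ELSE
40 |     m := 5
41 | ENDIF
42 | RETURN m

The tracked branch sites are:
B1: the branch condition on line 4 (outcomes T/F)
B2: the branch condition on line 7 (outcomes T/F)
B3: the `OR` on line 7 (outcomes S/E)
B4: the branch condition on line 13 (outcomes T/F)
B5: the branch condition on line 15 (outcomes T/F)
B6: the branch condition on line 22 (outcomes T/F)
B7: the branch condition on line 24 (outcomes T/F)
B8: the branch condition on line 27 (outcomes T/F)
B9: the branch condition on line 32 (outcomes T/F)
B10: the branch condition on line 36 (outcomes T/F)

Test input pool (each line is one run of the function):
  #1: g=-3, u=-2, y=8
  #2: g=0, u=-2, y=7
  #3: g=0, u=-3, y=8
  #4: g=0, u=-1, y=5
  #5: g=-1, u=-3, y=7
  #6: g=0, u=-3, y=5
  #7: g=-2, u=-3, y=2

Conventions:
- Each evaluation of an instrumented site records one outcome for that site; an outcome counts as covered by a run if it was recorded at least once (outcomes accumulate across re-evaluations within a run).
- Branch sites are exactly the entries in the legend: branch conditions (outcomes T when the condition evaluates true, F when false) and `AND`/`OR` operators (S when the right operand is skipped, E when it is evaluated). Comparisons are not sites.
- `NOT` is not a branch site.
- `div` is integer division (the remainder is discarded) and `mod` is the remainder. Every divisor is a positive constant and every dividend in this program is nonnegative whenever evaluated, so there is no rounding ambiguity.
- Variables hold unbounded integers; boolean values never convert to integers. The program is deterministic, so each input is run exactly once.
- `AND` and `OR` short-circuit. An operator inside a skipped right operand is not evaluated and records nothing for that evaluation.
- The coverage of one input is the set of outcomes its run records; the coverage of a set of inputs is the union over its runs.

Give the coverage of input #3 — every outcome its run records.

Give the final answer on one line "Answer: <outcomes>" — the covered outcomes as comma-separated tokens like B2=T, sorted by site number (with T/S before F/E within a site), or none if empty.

Event log for input #3 (g=0, u=-3, y=8):
  B1->F, B3->S, B2->T, B4->T, B5->T, B6->T, B10->F
as a set, this run covers: B1=F, B2=T, B3=S, B4=T, B5=T, B6=T, B10=F

Answer: B1=F, B2=T, B3=S, B4=T, B5=T, B6=T, B10=F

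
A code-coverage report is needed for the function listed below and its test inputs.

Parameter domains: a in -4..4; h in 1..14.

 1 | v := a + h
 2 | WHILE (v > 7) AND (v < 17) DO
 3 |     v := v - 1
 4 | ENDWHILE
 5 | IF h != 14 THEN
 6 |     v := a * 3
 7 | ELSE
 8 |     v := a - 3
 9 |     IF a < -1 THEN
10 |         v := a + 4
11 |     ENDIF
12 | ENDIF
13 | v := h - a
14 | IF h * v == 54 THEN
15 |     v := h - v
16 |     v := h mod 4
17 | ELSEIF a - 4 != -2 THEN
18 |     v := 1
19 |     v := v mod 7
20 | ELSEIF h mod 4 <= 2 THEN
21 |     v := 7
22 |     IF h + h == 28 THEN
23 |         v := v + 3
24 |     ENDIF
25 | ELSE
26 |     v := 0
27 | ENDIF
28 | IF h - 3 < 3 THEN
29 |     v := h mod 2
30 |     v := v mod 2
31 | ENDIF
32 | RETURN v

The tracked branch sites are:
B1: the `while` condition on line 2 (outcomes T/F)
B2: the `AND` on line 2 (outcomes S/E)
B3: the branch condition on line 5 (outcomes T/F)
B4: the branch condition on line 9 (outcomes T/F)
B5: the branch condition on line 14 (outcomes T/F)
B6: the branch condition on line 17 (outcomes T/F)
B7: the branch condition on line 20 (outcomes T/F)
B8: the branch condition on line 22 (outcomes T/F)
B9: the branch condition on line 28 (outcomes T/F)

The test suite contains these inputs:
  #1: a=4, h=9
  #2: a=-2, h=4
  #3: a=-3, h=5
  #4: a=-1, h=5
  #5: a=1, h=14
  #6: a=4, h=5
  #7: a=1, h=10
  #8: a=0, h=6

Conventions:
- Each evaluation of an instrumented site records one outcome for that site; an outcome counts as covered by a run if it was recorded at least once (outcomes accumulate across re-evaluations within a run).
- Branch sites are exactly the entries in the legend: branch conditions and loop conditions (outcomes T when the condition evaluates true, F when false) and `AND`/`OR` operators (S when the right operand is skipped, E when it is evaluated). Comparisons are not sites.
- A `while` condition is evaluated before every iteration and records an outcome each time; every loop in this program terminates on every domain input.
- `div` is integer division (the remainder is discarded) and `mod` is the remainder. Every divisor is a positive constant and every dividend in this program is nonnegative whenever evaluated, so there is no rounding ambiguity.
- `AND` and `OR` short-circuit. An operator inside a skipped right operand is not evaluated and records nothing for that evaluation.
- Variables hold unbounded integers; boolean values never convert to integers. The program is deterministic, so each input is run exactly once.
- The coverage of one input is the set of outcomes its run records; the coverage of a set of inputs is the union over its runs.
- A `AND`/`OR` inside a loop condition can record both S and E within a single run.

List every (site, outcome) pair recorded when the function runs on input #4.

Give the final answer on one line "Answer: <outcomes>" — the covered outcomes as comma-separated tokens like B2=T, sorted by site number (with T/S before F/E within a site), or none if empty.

Tracing the run of input #4 (a=-1, h=5):
  B2->S, B1->F, B3->T, B5->F, B6->T, B9->T
distinct outcomes covered: B1=F, B2=S, B3=T, B5=F, B6=T, B9=T

Answer: B1=F, B2=S, B3=T, B5=F, B6=T, B9=T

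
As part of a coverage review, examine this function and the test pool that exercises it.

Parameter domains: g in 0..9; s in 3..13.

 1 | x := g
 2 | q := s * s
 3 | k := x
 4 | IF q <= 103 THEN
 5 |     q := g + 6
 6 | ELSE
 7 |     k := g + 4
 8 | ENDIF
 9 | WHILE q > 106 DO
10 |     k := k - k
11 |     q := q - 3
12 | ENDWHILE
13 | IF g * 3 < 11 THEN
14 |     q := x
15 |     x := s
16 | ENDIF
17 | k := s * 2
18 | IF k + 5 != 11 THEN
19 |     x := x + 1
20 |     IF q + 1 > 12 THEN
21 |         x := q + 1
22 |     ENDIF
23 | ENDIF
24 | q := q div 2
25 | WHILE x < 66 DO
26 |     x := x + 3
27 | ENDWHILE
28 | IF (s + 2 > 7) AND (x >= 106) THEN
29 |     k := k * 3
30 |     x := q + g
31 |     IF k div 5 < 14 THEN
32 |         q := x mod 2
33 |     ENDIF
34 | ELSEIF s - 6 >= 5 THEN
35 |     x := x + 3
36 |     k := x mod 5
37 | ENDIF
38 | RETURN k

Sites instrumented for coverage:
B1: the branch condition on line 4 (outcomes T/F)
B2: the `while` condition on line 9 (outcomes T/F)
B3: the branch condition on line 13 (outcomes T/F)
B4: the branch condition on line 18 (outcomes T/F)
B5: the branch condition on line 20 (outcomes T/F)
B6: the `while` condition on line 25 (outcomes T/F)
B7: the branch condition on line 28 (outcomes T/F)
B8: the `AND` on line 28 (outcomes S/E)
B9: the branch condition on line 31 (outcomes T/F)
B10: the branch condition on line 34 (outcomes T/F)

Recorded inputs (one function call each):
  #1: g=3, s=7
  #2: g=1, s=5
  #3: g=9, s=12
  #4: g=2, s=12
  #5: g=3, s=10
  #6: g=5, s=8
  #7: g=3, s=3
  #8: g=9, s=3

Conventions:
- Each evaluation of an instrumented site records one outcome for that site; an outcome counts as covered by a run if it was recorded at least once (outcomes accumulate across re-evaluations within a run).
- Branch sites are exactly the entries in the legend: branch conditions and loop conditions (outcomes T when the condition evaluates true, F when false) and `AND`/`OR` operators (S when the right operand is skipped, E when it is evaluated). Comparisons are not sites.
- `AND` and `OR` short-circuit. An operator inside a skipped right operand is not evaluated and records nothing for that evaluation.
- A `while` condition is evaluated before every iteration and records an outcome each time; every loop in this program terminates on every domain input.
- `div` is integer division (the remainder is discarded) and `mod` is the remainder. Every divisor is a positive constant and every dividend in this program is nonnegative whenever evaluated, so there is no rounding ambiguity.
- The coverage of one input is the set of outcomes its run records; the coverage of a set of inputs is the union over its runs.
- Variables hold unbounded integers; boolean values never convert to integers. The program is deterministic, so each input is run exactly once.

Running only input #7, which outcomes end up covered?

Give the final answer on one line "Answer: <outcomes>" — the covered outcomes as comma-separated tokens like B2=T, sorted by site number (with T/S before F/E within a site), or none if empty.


Simulating input #7 (g=3, s=3) step by step:
  B1->T, B2->F, B3->T, B4->F, B6->T, B6->T, B6->T, B6->T, B6->T, B6->T
  B6->T, B6->T, B6->T, B6->T, B6->T, B6->T, B6->T, B6->T, B6->T, B6->T
  B6->T, B6->T, B6->T, B6->T, B6->T, B6->F, B8->S, B7->F, B10->F
as a set, this run covers: B1=T, B2=F, B3=T, B4=F, B6=T, B6=F, B7=F, B8=S, B10=F
Answer: B1=T, B2=F, B3=T, B4=F, B6=T, B6=F, B7=F, B8=S, B10=F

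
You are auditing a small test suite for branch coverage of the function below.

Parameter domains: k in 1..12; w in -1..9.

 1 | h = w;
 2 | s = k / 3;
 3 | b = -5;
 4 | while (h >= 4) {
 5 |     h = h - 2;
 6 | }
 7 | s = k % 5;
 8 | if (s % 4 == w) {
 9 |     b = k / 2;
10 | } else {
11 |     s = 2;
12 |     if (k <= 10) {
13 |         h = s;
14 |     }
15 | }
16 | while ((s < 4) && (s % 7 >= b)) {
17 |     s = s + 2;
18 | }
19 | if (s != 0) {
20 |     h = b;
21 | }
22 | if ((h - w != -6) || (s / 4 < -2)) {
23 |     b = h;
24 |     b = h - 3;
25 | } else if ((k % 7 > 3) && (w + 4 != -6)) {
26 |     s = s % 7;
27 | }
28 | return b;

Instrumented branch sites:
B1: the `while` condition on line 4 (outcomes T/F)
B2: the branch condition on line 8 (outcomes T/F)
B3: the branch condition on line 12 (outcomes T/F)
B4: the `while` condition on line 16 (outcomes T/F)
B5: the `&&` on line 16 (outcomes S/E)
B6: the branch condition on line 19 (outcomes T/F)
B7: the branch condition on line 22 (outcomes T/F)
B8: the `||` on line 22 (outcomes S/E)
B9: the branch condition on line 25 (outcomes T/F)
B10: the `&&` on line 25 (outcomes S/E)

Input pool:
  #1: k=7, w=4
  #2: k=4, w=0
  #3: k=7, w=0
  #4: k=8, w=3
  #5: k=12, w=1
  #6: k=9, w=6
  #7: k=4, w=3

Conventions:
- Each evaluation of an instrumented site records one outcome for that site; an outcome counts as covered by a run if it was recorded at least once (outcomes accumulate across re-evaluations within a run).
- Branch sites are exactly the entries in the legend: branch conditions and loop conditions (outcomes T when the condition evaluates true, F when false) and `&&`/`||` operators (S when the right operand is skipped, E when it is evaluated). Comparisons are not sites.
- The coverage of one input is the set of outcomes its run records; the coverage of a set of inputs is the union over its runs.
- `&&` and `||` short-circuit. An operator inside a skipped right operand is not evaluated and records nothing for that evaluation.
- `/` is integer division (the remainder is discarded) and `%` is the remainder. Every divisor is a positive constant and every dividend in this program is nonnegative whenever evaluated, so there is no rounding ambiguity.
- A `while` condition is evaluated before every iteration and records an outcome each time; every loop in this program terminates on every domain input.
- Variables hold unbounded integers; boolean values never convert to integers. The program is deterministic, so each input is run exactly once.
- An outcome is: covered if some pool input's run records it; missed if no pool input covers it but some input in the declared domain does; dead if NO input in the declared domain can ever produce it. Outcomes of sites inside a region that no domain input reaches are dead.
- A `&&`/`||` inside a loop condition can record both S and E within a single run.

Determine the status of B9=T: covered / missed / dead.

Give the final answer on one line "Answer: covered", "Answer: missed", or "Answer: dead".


B9=T is recorded by pool input(s) 5 -> covered
Answer: covered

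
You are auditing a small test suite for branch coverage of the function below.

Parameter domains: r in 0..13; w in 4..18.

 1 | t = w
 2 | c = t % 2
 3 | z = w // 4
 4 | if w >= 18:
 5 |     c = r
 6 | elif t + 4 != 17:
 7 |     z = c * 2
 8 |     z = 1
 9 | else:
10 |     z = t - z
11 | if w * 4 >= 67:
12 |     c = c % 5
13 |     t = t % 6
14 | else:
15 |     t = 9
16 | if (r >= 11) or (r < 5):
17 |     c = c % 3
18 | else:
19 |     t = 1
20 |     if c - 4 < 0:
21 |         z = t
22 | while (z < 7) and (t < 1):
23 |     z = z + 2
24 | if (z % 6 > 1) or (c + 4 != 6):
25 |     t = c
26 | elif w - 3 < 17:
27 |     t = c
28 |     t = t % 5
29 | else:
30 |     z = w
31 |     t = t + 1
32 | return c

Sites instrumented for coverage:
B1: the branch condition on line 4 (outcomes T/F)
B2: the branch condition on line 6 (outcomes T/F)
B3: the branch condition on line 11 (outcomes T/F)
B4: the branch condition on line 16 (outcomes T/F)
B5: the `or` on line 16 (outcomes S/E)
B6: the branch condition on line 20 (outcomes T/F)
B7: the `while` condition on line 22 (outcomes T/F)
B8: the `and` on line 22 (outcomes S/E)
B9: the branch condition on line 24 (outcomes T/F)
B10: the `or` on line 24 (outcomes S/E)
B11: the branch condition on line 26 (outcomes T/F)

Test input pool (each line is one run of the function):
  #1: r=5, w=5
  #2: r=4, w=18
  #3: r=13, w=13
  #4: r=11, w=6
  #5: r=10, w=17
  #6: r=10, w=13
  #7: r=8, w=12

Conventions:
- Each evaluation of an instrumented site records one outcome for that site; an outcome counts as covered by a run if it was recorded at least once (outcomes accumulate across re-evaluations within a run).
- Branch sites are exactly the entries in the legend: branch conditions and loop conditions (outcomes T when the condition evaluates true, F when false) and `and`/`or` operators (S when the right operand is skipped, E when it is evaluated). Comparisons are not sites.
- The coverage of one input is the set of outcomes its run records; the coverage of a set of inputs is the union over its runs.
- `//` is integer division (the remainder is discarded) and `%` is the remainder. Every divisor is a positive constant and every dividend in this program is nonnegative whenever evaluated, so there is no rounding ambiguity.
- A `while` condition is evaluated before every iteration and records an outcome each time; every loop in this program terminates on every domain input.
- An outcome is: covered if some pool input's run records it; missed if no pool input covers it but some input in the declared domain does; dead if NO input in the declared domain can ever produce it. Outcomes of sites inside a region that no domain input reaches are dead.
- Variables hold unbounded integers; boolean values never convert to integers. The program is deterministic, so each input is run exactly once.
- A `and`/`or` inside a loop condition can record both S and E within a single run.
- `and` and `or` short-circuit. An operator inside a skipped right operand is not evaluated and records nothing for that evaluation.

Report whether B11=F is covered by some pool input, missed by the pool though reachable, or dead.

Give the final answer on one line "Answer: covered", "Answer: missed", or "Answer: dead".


no pool input records B11=F
checking all 210 inputs in the declared domain: B11=F is never recorded -> dead
Answer: dead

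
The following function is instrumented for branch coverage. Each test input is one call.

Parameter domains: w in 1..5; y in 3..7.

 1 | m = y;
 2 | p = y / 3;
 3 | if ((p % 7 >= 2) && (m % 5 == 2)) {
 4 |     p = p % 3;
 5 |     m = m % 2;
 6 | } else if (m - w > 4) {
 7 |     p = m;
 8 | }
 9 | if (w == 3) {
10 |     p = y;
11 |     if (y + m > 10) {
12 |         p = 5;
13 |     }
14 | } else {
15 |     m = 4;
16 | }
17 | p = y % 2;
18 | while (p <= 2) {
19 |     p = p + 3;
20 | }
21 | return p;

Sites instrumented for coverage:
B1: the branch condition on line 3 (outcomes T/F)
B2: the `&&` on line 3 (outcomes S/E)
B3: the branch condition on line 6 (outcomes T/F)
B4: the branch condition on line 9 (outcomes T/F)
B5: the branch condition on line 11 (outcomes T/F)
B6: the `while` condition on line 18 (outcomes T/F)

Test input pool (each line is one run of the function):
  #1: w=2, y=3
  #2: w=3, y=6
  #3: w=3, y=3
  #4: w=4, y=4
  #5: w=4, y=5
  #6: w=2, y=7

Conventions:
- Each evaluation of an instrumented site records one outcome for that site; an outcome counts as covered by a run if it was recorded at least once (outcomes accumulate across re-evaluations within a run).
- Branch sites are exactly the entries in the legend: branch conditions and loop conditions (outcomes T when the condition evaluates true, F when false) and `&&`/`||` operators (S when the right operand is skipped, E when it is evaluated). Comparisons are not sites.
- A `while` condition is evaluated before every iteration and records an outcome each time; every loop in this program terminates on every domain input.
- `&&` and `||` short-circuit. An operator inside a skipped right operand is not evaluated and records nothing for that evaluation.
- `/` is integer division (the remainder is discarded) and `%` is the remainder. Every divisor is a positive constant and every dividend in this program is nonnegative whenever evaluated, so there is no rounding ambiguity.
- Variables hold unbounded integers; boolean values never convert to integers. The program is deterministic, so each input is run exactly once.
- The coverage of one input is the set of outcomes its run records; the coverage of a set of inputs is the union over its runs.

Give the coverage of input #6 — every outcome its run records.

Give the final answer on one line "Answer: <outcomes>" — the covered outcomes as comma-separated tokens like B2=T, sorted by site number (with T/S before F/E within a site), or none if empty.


Running input #6 (w=2, y=7), event by event:
  B2->E, B1->T, B4->F, B6->T, B6->F
deduplicating events, the covered set is: B1=T, B2=E, B4=F, B6=T, B6=F
Answer: B1=T, B2=E, B4=F, B6=T, B6=F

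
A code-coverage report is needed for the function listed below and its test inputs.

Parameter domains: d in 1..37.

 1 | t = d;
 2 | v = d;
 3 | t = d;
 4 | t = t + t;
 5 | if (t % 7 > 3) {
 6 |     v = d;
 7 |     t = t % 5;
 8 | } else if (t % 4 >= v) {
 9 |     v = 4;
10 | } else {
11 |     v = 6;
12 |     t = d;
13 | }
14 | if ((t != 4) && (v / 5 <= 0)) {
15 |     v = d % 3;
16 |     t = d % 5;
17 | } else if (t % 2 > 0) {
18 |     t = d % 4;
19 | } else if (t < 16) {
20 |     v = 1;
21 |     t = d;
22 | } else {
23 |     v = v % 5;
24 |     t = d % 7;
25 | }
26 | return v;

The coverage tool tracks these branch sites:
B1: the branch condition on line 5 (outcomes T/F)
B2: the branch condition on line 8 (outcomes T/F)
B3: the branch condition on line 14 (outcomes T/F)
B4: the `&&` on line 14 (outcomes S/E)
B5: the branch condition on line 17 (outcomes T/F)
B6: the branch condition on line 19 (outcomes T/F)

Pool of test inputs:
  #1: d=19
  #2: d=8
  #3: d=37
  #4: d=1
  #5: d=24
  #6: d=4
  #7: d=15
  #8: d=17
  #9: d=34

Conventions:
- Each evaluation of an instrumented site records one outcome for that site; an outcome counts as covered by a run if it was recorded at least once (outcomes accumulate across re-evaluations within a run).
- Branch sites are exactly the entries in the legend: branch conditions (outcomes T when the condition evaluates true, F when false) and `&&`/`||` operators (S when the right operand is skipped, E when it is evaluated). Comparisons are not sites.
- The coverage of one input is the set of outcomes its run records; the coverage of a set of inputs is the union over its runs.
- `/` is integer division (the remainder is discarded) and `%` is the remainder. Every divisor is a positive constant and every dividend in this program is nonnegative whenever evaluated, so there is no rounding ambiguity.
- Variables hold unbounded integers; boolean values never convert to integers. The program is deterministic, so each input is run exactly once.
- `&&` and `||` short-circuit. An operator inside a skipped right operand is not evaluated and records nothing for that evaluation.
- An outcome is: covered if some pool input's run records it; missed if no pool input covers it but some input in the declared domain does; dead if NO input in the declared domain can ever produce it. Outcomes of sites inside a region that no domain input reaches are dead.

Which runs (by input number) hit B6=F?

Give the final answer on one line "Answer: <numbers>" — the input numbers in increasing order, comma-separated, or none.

input #1 (d=19): misses B6=F
input #2 (d=8): misses B6=F
input #3 (d=37): misses B6=F
input #4 (d=1): misses B6=F
input #5 (d=24): misses B6=F
input #6 (d=4): misses B6=F
input #7 (d=15): misses B6=F
input #8 (d=17): misses B6=F
input #9 (d=34): misses B6=F

Answer: none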